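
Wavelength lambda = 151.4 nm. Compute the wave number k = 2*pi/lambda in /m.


k = 2 * pi / lambda
= 6.2832 / (151.4e-9)
= 6.2832 / 1.5140e-07
= 4.1501e+07 /m

4.1501e+07


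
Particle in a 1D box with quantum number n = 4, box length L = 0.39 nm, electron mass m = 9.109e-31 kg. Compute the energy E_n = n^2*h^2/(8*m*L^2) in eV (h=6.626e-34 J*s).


E = n^2 * h^2 / (8 * m * L^2)
= 4^2 * (6.626e-34)^2 / (8 * 9.109e-31 * (0.39e-9)^2)
= 16 * 4.3904e-67 / (8 * 9.109e-31 * 1.5210e-19)
= 6.3377e-18 J
= 39.5613 eV

39.5613


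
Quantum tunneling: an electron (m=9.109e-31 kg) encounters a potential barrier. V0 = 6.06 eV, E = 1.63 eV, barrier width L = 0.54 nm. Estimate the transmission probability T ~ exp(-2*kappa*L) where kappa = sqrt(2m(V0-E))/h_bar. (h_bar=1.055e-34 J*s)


V0 - E = 4.43 eV = 7.0969e-19 J
kappa = sqrt(2 * m * (V0-E)) / h_bar
= sqrt(2 * 9.109e-31 * 7.0969e-19) / 1.055e-34
= 1.0778e+10 /m
2*kappa*L = 2 * 1.0778e+10 * 0.54e-9
= 11.64
T = exp(-11.64) = 8.806259e-06

8.806259e-06


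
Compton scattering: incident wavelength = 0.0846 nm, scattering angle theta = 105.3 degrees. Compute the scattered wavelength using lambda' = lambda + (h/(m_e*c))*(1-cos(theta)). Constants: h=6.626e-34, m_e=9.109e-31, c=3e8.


Compton wavelength: h/(m_e*c) = 2.4247e-12 m
d_lambda = 2.4247e-12 * (1 - cos(105.3 deg))
= 2.4247e-12 * 1.263873
= 3.0645e-12 m = 0.003065 nm
lambda' = 0.0846 + 0.003065
= 0.087665 nm

0.087665


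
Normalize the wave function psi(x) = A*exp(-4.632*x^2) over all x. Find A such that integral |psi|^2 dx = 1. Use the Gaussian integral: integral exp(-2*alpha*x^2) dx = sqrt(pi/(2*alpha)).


integral |psi|^2 dx = A^2 * sqrt(pi/(2*alpha)) = 1
A^2 = sqrt(2*alpha/pi)
= sqrt(2 * 4.632 / pi)
= 1.717214
A = sqrt(1.717214)
= 1.3104

1.3104


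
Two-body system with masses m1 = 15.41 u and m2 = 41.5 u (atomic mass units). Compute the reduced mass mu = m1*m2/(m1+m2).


mu = m1 * m2 / (m1 + m2)
= 15.41 * 41.5 / (15.41 + 41.5)
= 639.515 / 56.91
= 11.2373 u

11.2373


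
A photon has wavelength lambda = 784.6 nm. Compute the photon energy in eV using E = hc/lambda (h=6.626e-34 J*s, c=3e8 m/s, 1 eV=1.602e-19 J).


E = hc / lambda
= (6.626e-34)(3e8) / (784.6e-9)
= 1.9878e-25 / 7.8460e-07
= 2.5335e-19 J
Converting to eV: 2.5335e-19 / 1.602e-19
= 1.5815 eV

1.5815


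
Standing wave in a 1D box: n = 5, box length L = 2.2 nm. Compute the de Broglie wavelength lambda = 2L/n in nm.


lambda = 2L / n
= 2 * 2.2 / 5
= 4.4 / 5
= 0.88 nm

0.88


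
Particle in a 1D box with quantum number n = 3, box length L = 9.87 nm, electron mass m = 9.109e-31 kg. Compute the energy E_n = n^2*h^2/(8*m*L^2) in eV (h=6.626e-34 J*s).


E = n^2 * h^2 / (8 * m * L^2)
= 3^2 * (6.626e-34)^2 / (8 * 9.109e-31 * (9.87e-9)^2)
= 9 * 4.3904e-67 / (8 * 9.109e-31 * 9.7417e-17)
= 5.5661e-21 J
= 0.0347 eV

0.0347


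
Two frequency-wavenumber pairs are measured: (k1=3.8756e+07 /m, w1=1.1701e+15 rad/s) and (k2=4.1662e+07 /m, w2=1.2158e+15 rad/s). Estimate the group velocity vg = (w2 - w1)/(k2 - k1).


vg = (w2 - w1) / (k2 - k1)
= (1.2158e+15 - 1.1701e+15) / (4.1662e+07 - 3.8756e+07)
= 4.5700e+13 / 2.9060e+06
= 1.5726e+07 m/s

1.5726e+07


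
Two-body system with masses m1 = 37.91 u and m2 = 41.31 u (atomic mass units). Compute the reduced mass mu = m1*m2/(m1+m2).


mu = m1 * m2 / (m1 + m2)
= 37.91 * 41.31 / (37.91 + 41.31)
= 1566.0621 / 79.22
= 19.7685 u

19.7685


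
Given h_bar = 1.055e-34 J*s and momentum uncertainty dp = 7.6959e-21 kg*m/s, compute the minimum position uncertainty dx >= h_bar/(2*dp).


dx = h_bar / (2 * dp)
= 1.055e-34 / (2 * 7.6959e-21)
= 1.055e-34 / 1.5392e-20
= 6.8543e-15 m

6.8543e-15


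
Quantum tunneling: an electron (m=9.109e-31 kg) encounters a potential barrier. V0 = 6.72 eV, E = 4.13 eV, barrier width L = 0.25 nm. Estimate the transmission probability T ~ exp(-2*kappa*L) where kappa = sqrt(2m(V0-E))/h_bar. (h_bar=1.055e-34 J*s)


V0 - E = 2.59 eV = 4.1492e-19 J
kappa = sqrt(2 * m * (V0-E)) / h_bar
= sqrt(2 * 9.109e-31 * 4.1492e-19) / 1.055e-34
= 8.2410e+09 /m
2*kappa*L = 2 * 8.2410e+09 * 0.25e-9
= 4.1205
T = exp(-4.1205) = 1.623653e-02

1.623653e-02


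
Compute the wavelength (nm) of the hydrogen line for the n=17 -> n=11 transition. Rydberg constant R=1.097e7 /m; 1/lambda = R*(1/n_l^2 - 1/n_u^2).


1/lambda = R * (1/n_l^2 - 1/n_u^2)
= 1.097e7 * (1/11^2 - 1/17^2)
= 1.097e7 * (0.008264 - 0.00346)
= 1.097e7 * 0.004804
= 5.2703e+04 /m
lambda = 1 / 5.2703e+04 = 18974.3673 nm

18974.3673


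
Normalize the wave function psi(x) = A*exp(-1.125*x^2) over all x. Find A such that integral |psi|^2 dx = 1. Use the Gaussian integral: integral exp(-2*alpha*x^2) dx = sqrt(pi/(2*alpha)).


integral |psi|^2 dx = A^2 * sqrt(pi/(2*alpha)) = 1
A^2 = sqrt(2*alpha/pi)
= sqrt(2 * 1.125 / pi)
= 0.846284
A = sqrt(0.846284)
= 0.9199

0.9199


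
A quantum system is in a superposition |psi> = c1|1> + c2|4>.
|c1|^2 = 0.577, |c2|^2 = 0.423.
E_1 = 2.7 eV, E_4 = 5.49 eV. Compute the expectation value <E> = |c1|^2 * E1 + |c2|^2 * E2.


<E> = |c1|^2 * E1 + |c2|^2 * E2
= 0.577 * 2.7 + 0.423 * 5.49
= 1.5579 + 2.3223
= 3.8802 eV

3.8802


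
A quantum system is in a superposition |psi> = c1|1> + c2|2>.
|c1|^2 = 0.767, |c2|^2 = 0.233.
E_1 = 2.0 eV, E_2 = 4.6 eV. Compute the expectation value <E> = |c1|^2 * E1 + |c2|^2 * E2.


<E> = |c1|^2 * E1 + |c2|^2 * E2
= 0.767 * 2.0 + 0.233 * 4.6
= 1.534 + 1.0718
= 2.6058 eV

2.6058


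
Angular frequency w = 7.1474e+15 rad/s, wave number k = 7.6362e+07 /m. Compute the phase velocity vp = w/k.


vp = w / k
= 7.1474e+15 / 7.6362e+07
= 9.3599e+07 m/s

9.3599e+07


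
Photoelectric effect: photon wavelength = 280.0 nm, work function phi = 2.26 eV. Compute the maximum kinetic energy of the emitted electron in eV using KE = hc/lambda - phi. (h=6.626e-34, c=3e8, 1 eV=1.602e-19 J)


E_photon = hc / lambda
= (6.626e-34)(3e8) / (280.0e-9)
= 7.0993e-19 J
= 4.4315 eV
KE = E_photon - phi
= 4.4315 - 2.26
= 2.1715 eV

2.1715


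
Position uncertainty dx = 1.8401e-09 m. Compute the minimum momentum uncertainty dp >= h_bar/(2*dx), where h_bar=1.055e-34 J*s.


dp = h_bar / (2 * dx)
= 1.055e-34 / (2 * 1.8401e-09)
= 1.055e-34 / 3.6802e-09
= 2.8667e-26 kg*m/s

2.8667e-26


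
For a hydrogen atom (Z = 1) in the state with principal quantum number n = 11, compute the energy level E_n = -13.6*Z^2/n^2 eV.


E_n = -13.6 * Z^2 / n^2
= -13.6 * 1^2 / 11^2
= -13.6 * 1 / 121
= -0.1124 eV

-0.1124


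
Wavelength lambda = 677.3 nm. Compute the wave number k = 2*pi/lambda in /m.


k = 2 * pi / lambda
= 6.2832 / (677.3e-9)
= 6.2832 / 6.7730e-07
= 9.2768e+06 /m

9.2768e+06


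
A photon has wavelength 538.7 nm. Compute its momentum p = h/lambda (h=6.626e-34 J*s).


p = h / lambda
= 6.626e-34 / (538.7e-9)
= 6.626e-34 / 5.3870e-07
= 1.2300e-27 kg*m/s

1.2300e-27


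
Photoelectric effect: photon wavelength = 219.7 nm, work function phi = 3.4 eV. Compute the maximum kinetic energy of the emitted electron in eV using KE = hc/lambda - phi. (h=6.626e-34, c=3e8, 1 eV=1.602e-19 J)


E_photon = hc / lambda
= (6.626e-34)(3e8) / (219.7e-9)
= 9.0478e-19 J
= 5.6478 eV
KE = E_photon - phi
= 5.6478 - 3.4
= 2.2478 eV

2.2478


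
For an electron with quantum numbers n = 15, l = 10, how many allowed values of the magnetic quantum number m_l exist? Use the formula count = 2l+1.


m_l ranges from -l to +l in integer steps
So m_l goes from -10 to +10
Count = 2l + 1 = 2*10 + 1
= 21

21


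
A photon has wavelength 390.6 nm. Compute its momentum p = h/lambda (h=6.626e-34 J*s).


p = h / lambda
= 6.626e-34 / (390.6e-9)
= 6.626e-34 / 3.9060e-07
= 1.6964e-27 kg*m/s

1.6964e-27


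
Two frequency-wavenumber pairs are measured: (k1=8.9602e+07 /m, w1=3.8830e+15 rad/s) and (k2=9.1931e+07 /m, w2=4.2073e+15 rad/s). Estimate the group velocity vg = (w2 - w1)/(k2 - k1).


vg = (w2 - w1) / (k2 - k1)
= (4.2073e+15 - 3.8830e+15) / (9.1931e+07 - 8.9602e+07)
= 3.2430e+14 / 2.3290e+06
= 1.3924e+08 m/s

1.3924e+08


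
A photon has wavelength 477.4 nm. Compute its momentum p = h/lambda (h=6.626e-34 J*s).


p = h / lambda
= 6.626e-34 / (477.4e-9)
= 6.626e-34 / 4.7740e-07
= 1.3879e-27 kg*m/s

1.3879e-27


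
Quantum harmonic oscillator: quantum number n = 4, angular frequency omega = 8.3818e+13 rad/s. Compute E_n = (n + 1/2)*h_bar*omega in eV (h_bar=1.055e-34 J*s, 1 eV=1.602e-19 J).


E = (n + 1/2) * h_bar * omega
= (4 + 0.5) * 1.055e-34 * 8.3818e+13
= 4.5 * 8.8428e-21
= 3.9793e-20 J
= 0.2484 eV

0.2484


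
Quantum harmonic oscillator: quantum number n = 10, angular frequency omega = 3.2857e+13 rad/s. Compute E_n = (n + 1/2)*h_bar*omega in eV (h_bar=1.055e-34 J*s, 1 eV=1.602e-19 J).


E = (n + 1/2) * h_bar * omega
= (10 + 0.5) * 1.055e-34 * 3.2857e+13
= 10.5 * 3.4664e-21
= 3.6397e-20 J
= 0.2272 eV

0.2272


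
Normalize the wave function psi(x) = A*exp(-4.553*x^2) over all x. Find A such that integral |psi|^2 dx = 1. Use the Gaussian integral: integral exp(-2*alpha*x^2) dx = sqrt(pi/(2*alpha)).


integral |psi|^2 dx = A^2 * sqrt(pi/(2*alpha)) = 1
A^2 = sqrt(2*alpha/pi)
= sqrt(2 * 4.553 / pi)
= 1.702507
A = sqrt(1.702507)
= 1.3048

1.3048


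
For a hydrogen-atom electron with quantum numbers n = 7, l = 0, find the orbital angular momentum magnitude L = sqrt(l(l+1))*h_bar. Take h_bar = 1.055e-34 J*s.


L = sqrt(l*(l+1)) * h_bar
= sqrt(0 * 1) * 1.055e-34
= sqrt(0) * 1.055e-34
= 0.0 * 1.055e-34
= 0.0000e+00 J*s

0.0000e+00


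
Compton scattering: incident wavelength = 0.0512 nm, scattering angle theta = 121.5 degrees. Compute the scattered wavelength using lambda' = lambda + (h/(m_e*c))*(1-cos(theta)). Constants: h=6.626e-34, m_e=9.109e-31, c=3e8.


Compton wavelength: h/(m_e*c) = 2.4247e-12 m
d_lambda = 2.4247e-12 * (1 - cos(121.5 deg))
= 2.4247e-12 * 1.522499
= 3.6916e-12 m = 0.003692 nm
lambda' = 0.0512 + 0.003692
= 0.054892 nm

0.054892


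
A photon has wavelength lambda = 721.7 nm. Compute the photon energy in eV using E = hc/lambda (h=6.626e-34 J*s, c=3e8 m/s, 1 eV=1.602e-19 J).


E = hc / lambda
= (6.626e-34)(3e8) / (721.7e-9)
= 1.9878e-25 / 7.2170e-07
= 2.7543e-19 J
Converting to eV: 2.7543e-19 / 1.602e-19
= 1.7193 eV

1.7193


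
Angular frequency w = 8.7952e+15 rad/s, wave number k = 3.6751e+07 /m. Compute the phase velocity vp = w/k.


vp = w / k
= 8.7952e+15 / 3.6751e+07
= 2.3932e+08 m/s

2.3932e+08


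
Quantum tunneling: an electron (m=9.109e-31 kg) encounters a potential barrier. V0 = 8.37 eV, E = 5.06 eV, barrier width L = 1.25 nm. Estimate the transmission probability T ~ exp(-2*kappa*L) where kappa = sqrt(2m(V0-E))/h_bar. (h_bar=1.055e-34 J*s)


V0 - E = 3.31 eV = 5.3026e-19 J
kappa = sqrt(2 * m * (V0-E)) / h_bar
= sqrt(2 * 9.109e-31 * 5.3026e-19) / 1.055e-34
= 9.3163e+09 /m
2*kappa*L = 2 * 9.3163e+09 * 1.25e-9
= 23.2907
T = exp(-23.2907) = 7.672967e-11

7.672967e-11


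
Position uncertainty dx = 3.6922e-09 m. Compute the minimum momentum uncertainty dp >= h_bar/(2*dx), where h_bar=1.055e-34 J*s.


dp = h_bar / (2 * dx)
= 1.055e-34 / (2 * 3.6922e-09)
= 1.055e-34 / 7.3844e-09
= 1.4287e-26 kg*m/s

1.4287e-26


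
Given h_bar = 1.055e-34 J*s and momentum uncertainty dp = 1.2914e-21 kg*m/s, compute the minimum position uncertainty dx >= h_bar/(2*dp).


dx = h_bar / (2 * dp)
= 1.055e-34 / (2 * 1.2914e-21)
= 1.055e-34 / 2.5828e-21
= 4.0847e-14 m

4.0847e-14


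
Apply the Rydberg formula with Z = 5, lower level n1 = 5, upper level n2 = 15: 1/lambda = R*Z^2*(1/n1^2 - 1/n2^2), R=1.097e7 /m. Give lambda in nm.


1/lambda = R * Z^2 * (1/n1^2 - 1/n2^2)
= 1.097e7 * 5^2 * (1/5^2 - 1/15^2)
= 1.097e7 * 25 * (0.04 - 0.004444)
= 9.7511e+06 /m
lambda = 1 / 9.7511e+06
= 102.5524 nm

102.5524


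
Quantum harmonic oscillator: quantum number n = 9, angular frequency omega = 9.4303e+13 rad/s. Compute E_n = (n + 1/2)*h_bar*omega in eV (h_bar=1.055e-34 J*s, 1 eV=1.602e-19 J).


E = (n + 1/2) * h_bar * omega
= (9 + 0.5) * 1.055e-34 * 9.4303e+13
= 9.5 * 9.9490e-21
= 9.4515e-20 J
= 0.59 eV

0.59


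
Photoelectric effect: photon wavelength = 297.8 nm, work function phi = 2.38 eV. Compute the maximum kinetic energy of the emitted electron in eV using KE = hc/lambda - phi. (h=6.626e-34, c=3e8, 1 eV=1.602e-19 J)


E_photon = hc / lambda
= (6.626e-34)(3e8) / (297.8e-9)
= 6.6749e-19 J
= 4.1666 eV
KE = E_photon - phi
= 4.1666 - 2.38
= 1.7866 eV

1.7866


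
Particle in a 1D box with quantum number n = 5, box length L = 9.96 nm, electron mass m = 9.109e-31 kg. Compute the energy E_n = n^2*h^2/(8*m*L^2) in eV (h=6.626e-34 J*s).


E = n^2 * h^2 / (8 * m * L^2)
= 5^2 * (6.626e-34)^2 / (8 * 9.109e-31 * (9.96e-9)^2)
= 25 * 4.3904e-67 / (8 * 9.109e-31 * 9.9202e-17)
= 1.5183e-20 J
= 0.0948 eV

0.0948


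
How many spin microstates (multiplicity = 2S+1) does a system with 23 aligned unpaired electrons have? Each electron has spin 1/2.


Total spin S = N * (1/2) = 23 * 0.5 = 11.5
Spin multiplicity = 2S + 1
= 2 * 11.5 + 1
= 24

24


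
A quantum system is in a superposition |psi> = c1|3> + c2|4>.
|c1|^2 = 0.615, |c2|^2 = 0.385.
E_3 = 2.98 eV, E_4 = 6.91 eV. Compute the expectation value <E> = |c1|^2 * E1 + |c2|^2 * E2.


<E> = |c1|^2 * E1 + |c2|^2 * E2
= 0.615 * 2.98 + 0.385 * 6.91
= 1.8327 + 2.6604
= 4.4931 eV

4.4931


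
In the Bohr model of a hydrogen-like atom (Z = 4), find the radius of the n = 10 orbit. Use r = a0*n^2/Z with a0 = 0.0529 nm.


r = a0 * n^2 / Z
= 0.0529 * 10^2 / 4
= 0.0529 * 100 / 4
= 1.3225 nm

1.3225


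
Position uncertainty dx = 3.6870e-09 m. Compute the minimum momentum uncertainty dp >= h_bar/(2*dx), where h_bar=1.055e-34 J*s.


dp = h_bar / (2 * dx)
= 1.055e-34 / (2 * 3.6870e-09)
= 1.055e-34 / 7.3740e-09
= 1.4307e-26 kg*m/s

1.4307e-26


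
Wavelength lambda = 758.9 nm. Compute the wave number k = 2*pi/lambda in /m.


k = 2 * pi / lambda
= 6.2832 / (758.9e-9)
= 6.2832 / 7.5890e-07
= 8.2793e+06 /m

8.2793e+06


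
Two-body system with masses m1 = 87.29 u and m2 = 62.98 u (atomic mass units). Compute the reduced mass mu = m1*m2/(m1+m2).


mu = m1 * m2 / (m1 + m2)
= 87.29 * 62.98 / (87.29 + 62.98)
= 5497.5242 / 150.27
= 36.5843 u

36.5843


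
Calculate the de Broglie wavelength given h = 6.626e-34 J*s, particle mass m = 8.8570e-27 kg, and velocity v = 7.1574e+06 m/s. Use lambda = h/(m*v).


lambda = h / (m * v)
= 6.626e-34 / (8.8570e-27 * 7.1574e+06)
= 6.626e-34 / 6.3393e-20
= 1.0452e-14 m

1.0452e-14


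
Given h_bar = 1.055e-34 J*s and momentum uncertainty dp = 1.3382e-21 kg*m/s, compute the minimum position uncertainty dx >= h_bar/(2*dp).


dx = h_bar / (2 * dp)
= 1.055e-34 / (2 * 1.3382e-21)
= 1.055e-34 / 2.6764e-21
= 3.9419e-14 m

3.9419e-14


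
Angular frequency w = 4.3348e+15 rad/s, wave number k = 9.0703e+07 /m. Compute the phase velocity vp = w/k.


vp = w / k
= 4.3348e+15 / 9.0703e+07
= 4.7791e+07 m/s

4.7791e+07


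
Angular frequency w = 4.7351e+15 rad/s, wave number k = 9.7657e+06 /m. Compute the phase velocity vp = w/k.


vp = w / k
= 4.7351e+15 / 9.7657e+06
= 4.8487e+08 m/s

4.8487e+08


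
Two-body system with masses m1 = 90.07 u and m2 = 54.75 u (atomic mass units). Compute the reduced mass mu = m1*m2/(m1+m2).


mu = m1 * m2 / (m1 + m2)
= 90.07 * 54.75 / (90.07 + 54.75)
= 4931.3325 / 144.82
= 34.0515 u

34.0515


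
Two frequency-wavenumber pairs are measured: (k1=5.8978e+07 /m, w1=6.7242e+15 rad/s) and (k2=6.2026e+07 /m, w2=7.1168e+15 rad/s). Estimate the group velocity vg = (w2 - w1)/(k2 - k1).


vg = (w2 - w1) / (k2 - k1)
= (7.1168e+15 - 6.7242e+15) / (6.2026e+07 - 5.8978e+07)
= 3.9260e+14 / 3.0480e+06
= 1.2881e+08 m/s

1.2881e+08


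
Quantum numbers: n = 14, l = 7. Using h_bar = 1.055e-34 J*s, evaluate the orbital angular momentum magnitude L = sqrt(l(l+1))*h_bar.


L = sqrt(l*(l+1)) * h_bar
= sqrt(7 * 8) * 1.055e-34
= sqrt(56) * 1.055e-34
= 7.4833 * 1.055e-34
= 7.8949e-34 J*s

7.8949e-34


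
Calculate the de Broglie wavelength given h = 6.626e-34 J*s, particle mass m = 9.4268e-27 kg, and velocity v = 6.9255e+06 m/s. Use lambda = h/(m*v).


lambda = h / (m * v)
= 6.626e-34 / (9.4268e-27 * 6.9255e+06)
= 6.626e-34 / 6.5285e-20
= 1.0149e-14 m

1.0149e-14


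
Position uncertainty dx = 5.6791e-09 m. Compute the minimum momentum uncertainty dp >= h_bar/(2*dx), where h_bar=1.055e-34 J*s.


dp = h_bar / (2 * dx)
= 1.055e-34 / (2 * 5.6791e-09)
= 1.055e-34 / 1.1358e-08
= 9.2884e-27 kg*m/s

9.2884e-27


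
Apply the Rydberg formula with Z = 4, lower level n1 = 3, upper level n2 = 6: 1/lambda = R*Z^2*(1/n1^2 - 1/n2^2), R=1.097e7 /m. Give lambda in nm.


1/lambda = R * Z^2 * (1/n1^2 - 1/n2^2)
= 1.097e7 * 4^2 * (1/3^2 - 1/6^2)
= 1.097e7 * 16 * (0.111111 - 0.027778)
= 1.4627e+07 /m
lambda = 1 / 1.4627e+07
= 68.3683 nm

68.3683


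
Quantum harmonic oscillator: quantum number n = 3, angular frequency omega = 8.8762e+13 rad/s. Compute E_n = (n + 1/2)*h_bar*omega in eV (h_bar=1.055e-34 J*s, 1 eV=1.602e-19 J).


E = (n + 1/2) * h_bar * omega
= (3 + 0.5) * 1.055e-34 * 8.8762e+13
= 3.5 * 9.3644e-21
= 3.2775e-20 J
= 0.2046 eV

0.2046


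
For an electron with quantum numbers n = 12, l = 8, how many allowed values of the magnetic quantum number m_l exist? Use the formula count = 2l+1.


m_l ranges from -l to +l in integer steps
So m_l goes from -8 to +8
Count = 2l + 1 = 2*8 + 1
= 17

17


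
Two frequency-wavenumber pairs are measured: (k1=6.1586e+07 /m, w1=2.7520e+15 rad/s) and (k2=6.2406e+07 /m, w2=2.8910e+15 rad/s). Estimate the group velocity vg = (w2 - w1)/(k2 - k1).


vg = (w2 - w1) / (k2 - k1)
= (2.8910e+15 - 2.7520e+15) / (6.2406e+07 - 6.1586e+07)
= 1.3900e+14 / 8.2000e+05
= 1.6951e+08 m/s

1.6951e+08


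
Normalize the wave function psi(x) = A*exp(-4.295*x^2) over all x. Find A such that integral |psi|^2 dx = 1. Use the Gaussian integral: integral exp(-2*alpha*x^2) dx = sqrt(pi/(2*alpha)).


integral |psi|^2 dx = A^2 * sqrt(pi/(2*alpha)) = 1
A^2 = sqrt(2*alpha/pi)
= sqrt(2 * 4.295 / pi)
= 1.653566
A = sqrt(1.653566)
= 1.2859

1.2859


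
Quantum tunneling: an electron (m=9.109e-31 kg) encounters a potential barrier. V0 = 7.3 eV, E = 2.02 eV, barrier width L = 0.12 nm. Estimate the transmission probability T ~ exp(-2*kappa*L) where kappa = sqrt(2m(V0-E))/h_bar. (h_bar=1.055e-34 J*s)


V0 - E = 5.28 eV = 8.4586e-19 J
kappa = sqrt(2 * m * (V0-E)) / h_bar
= sqrt(2 * 9.109e-31 * 8.4586e-19) / 1.055e-34
= 1.1766e+10 /m
2*kappa*L = 2 * 1.1766e+10 * 0.12e-9
= 2.824
T = exp(-2.824) = 5.937083e-02

5.937083e-02


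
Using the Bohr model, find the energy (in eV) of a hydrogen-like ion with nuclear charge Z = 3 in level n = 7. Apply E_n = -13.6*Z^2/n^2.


E_n = -13.6 * Z^2 / n^2
= -13.6 * 3^2 / 7^2
= -13.6 * 9 / 49
= -2.498 eV

-2.498


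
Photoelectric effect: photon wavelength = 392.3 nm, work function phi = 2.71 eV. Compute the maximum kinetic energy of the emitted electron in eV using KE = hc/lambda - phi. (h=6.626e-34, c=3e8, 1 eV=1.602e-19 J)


E_photon = hc / lambda
= (6.626e-34)(3e8) / (392.3e-9)
= 5.0670e-19 J
= 3.1629 eV
KE = E_photon - phi
= 3.1629 - 2.71
= 0.4529 eV

0.4529


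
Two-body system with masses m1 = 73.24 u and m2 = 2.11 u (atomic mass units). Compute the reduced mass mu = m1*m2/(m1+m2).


mu = m1 * m2 / (m1 + m2)
= 73.24 * 2.11 / (73.24 + 2.11)
= 154.5364 / 75.35
= 2.0509 u

2.0509


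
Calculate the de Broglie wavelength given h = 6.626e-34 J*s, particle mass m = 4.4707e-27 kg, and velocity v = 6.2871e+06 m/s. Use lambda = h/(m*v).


lambda = h / (m * v)
= 6.626e-34 / (4.4707e-27 * 6.2871e+06)
= 6.626e-34 / 2.8108e-20
= 2.3574e-14 m

2.3574e-14


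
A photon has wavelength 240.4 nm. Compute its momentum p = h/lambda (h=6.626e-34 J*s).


p = h / lambda
= 6.626e-34 / (240.4e-9)
= 6.626e-34 / 2.4040e-07
= 2.7562e-27 kg*m/s

2.7562e-27


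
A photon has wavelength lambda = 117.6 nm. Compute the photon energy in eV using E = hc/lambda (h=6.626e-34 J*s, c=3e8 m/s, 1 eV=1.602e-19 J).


E = hc / lambda
= (6.626e-34)(3e8) / (117.6e-9)
= 1.9878e-25 / 1.1760e-07
= 1.6903e-18 J
Converting to eV: 1.6903e-18 / 1.602e-19
= 10.5512 eV

10.5512


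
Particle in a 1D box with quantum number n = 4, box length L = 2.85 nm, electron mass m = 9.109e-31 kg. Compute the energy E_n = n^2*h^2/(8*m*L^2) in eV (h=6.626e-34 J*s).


E = n^2 * h^2 / (8 * m * L^2)
= 4^2 * (6.626e-34)^2 / (8 * 9.109e-31 * (2.85e-9)^2)
= 16 * 4.3904e-67 / (8 * 9.109e-31 * 8.1225e-18)
= 1.1868e-19 J
= 0.7408 eV

0.7408


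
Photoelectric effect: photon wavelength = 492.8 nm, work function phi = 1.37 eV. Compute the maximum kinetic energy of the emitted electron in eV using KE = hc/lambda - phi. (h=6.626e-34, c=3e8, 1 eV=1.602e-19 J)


E_photon = hc / lambda
= (6.626e-34)(3e8) / (492.8e-9)
= 4.0337e-19 J
= 2.5179 eV
KE = E_photon - phi
= 2.5179 - 1.37
= 1.1479 eV

1.1479


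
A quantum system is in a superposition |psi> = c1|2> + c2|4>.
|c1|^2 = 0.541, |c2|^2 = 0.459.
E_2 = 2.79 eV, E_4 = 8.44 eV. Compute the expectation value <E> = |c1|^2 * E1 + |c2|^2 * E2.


<E> = |c1|^2 * E1 + |c2|^2 * E2
= 0.541 * 2.79 + 0.459 * 8.44
= 1.5094 + 3.874
= 5.3834 eV

5.3834


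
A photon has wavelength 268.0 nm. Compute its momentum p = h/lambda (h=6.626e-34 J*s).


p = h / lambda
= 6.626e-34 / (268.0e-9)
= 6.626e-34 / 2.6800e-07
= 2.4724e-27 kg*m/s

2.4724e-27


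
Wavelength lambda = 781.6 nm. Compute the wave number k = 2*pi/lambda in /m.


k = 2 * pi / lambda
= 6.2832 / (781.6e-9)
= 6.2832 / 7.8160e-07
= 8.0389e+06 /m

8.0389e+06


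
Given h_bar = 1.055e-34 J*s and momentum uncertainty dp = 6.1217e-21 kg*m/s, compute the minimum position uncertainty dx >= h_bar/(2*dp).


dx = h_bar / (2 * dp)
= 1.055e-34 / (2 * 6.1217e-21)
= 1.055e-34 / 1.2243e-20
= 8.6169e-15 m

8.6169e-15


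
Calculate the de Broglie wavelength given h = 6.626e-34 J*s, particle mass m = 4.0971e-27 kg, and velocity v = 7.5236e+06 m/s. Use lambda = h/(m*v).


lambda = h / (m * v)
= 6.626e-34 / (4.0971e-27 * 7.5236e+06)
= 6.626e-34 / 3.0825e-20
= 2.1496e-14 m

2.1496e-14


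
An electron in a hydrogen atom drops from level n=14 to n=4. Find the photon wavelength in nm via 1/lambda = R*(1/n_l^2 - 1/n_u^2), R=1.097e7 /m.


1/lambda = R * (1/n_l^2 - 1/n_u^2)
= 1.097e7 * (1/4^2 - 1/14^2)
= 1.097e7 * (0.0625 - 0.005102)
= 1.097e7 * 0.057398
= 6.2966e+05 /m
lambda = 1 / 6.2966e+05 = 1588.1698 nm

1588.1698


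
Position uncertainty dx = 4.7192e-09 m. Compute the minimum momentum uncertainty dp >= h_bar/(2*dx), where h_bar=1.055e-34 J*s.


dp = h_bar / (2 * dx)
= 1.055e-34 / (2 * 4.7192e-09)
= 1.055e-34 / 9.4384e-09
= 1.1178e-26 kg*m/s

1.1178e-26


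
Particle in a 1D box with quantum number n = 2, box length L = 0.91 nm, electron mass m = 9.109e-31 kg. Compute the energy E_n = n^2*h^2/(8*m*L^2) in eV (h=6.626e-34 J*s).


E = n^2 * h^2 / (8 * m * L^2)
= 2^2 * (6.626e-34)^2 / (8 * 9.109e-31 * (0.91e-9)^2)
= 4 * 4.3904e-67 / (8 * 9.109e-31 * 8.2810e-19)
= 2.9102e-19 J
= 1.8166 eV

1.8166


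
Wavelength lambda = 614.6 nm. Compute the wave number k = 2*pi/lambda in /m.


k = 2 * pi / lambda
= 6.2832 / (614.6e-9)
= 6.2832 / 6.1460e-07
= 1.0223e+07 /m

1.0223e+07


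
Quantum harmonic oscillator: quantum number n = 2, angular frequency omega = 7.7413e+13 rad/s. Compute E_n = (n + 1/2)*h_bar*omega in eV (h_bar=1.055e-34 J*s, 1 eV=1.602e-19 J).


E = (n + 1/2) * h_bar * omega
= (2 + 0.5) * 1.055e-34 * 7.7413e+13
= 2.5 * 8.1671e-21
= 2.0418e-20 J
= 0.1275 eV

0.1275


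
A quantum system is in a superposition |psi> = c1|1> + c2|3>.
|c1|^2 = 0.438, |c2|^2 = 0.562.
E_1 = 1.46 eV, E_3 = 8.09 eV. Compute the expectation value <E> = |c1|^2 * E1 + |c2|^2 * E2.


<E> = |c1|^2 * E1 + |c2|^2 * E2
= 0.438 * 1.46 + 0.562 * 8.09
= 0.6395 + 4.5466
= 5.1861 eV

5.1861


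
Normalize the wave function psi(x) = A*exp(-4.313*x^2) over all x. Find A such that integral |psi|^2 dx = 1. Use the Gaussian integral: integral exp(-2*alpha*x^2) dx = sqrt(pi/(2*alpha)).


integral |psi|^2 dx = A^2 * sqrt(pi/(2*alpha)) = 1
A^2 = sqrt(2*alpha/pi)
= sqrt(2 * 4.313 / pi)
= 1.657028
A = sqrt(1.657028)
= 1.2873

1.2873


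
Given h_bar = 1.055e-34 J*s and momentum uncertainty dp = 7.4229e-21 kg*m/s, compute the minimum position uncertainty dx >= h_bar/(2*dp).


dx = h_bar / (2 * dp)
= 1.055e-34 / (2 * 7.4229e-21)
= 1.055e-34 / 1.4846e-20
= 7.1064e-15 m

7.1064e-15


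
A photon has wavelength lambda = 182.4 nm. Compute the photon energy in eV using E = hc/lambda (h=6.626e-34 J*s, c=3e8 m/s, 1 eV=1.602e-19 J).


E = hc / lambda
= (6.626e-34)(3e8) / (182.4e-9)
= 1.9878e-25 / 1.8240e-07
= 1.0898e-18 J
Converting to eV: 1.0898e-18 / 1.602e-19
= 6.8028 eV

6.8028


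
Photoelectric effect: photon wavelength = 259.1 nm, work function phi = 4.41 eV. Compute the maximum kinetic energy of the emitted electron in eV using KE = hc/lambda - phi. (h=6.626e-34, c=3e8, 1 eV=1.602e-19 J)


E_photon = hc / lambda
= (6.626e-34)(3e8) / (259.1e-9)
= 7.6719e-19 J
= 4.789 eV
KE = E_photon - phi
= 4.789 - 4.41
= 0.379 eV

0.379


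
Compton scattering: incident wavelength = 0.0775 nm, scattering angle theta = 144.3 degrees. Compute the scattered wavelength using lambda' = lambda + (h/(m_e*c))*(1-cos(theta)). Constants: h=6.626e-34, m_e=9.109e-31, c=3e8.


Compton wavelength: h/(m_e*c) = 2.4247e-12 m
d_lambda = 2.4247e-12 * (1 - cos(144.3 deg))
= 2.4247e-12 * 1.812084
= 4.3938e-12 m = 0.004394 nm
lambda' = 0.0775 + 0.004394
= 0.081894 nm

0.081894


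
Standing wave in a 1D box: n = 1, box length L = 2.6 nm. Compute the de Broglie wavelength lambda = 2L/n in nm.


lambda = 2L / n
= 2 * 2.6 / 1
= 5.2 / 1
= 5.2 nm

5.2


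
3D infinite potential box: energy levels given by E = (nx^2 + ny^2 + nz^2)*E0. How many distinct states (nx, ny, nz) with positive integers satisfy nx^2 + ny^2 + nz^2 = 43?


Enumerate all (nx, ny, nz) with nx^2 + ny^2 + nz^2 = 43:
(3,3,5)
(3,5,3)
(5,3,3)
Total degeneracy = 3

3


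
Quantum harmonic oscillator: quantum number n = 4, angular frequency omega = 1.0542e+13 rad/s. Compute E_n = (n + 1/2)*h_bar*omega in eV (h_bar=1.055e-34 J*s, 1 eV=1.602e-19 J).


E = (n + 1/2) * h_bar * omega
= (4 + 0.5) * 1.055e-34 * 1.0542e+13
= 4.5 * 1.1122e-21
= 5.0048e-21 J
= 0.0312 eV

0.0312


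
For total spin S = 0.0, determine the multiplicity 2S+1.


Spin multiplicity = 2S + 1
= 2 * 0.0 + 1
= 0.0 + 1
= 1

1


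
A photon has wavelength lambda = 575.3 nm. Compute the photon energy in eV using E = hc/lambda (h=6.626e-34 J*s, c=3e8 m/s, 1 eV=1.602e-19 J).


E = hc / lambda
= (6.626e-34)(3e8) / (575.3e-9)
= 1.9878e-25 / 5.7530e-07
= 3.4552e-19 J
Converting to eV: 3.4552e-19 / 1.602e-19
= 2.1568 eV

2.1568


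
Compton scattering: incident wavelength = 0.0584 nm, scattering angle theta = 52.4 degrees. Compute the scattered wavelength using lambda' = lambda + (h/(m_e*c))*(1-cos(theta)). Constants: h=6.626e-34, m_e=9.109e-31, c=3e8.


Compton wavelength: h/(m_e*c) = 2.4247e-12 m
d_lambda = 2.4247e-12 * (1 - cos(52.4 deg))
= 2.4247e-12 * 0.389855
= 9.4528e-13 m = 0.000945 nm
lambda' = 0.0584 + 0.000945
= 0.059345 nm

0.059345


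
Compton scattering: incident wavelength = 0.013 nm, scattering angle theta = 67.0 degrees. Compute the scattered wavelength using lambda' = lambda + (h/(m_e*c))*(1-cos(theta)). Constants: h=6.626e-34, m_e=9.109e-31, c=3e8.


Compton wavelength: h/(m_e*c) = 2.4247e-12 m
d_lambda = 2.4247e-12 * (1 - cos(67.0 deg))
= 2.4247e-12 * 0.609269
= 1.4773e-12 m = 0.001477 nm
lambda' = 0.013 + 0.001477
= 0.014477 nm

0.014477


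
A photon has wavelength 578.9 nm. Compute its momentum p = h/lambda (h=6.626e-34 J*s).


p = h / lambda
= 6.626e-34 / (578.9e-9)
= 6.626e-34 / 5.7890e-07
= 1.1446e-27 kg*m/s

1.1446e-27


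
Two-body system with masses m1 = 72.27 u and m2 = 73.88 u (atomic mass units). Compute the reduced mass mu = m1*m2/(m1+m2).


mu = m1 * m2 / (m1 + m2)
= 72.27 * 73.88 / (72.27 + 73.88)
= 5339.3076 / 146.15
= 36.5331 u

36.5331


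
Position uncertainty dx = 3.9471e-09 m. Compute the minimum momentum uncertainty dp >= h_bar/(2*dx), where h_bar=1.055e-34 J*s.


dp = h_bar / (2 * dx)
= 1.055e-34 / (2 * 3.9471e-09)
= 1.055e-34 / 7.8942e-09
= 1.3364e-26 kg*m/s

1.3364e-26


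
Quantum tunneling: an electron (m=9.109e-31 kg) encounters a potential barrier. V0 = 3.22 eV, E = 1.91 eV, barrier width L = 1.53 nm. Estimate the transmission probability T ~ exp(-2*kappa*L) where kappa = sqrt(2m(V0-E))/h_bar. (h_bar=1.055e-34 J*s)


V0 - E = 1.31 eV = 2.0986e-19 J
kappa = sqrt(2 * m * (V0-E)) / h_bar
= sqrt(2 * 9.109e-31 * 2.0986e-19) / 1.055e-34
= 5.8609e+09 /m
2*kappa*L = 2 * 5.8609e+09 * 1.53e-9
= 17.9344
T = exp(-17.9344) = 1.626299e-08

1.626299e-08


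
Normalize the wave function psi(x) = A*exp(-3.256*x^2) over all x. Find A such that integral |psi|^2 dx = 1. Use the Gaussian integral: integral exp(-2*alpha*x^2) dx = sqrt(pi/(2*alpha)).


integral |psi|^2 dx = A^2 * sqrt(pi/(2*alpha)) = 1
A^2 = sqrt(2*alpha/pi)
= sqrt(2 * 3.256 / pi)
= 1.439734
A = sqrt(1.439734)
= 1.1999

1.1999


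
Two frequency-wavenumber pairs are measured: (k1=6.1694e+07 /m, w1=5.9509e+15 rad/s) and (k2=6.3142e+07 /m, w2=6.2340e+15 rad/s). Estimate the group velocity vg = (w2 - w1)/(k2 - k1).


vg = (w2 - w1) / (k2 - k1)
= (6.2340e+15 - 5.9509e+15) / (6.3142e+07 - 6.1694e+07)
= 2.8310e+14 / 1.4480e+06
= 1.9551e+08 m/s

1.9551e+08


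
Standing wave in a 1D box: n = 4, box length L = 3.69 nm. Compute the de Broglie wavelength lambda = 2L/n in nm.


lambda = 2L / n
= 2 * 3.69 / 4
= 7.38 / 4
= 1.845 nm

1.845


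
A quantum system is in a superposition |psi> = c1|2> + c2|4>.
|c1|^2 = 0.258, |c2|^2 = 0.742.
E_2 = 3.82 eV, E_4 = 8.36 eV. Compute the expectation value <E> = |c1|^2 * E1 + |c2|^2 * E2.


<E> = |c1|^2 * E1 + |c2|^2 * E2
= 0.258 * 3.82 + 0.742 * 8.36
= 0.9856 + 6.2031
= 7.1887 eV

7.1887


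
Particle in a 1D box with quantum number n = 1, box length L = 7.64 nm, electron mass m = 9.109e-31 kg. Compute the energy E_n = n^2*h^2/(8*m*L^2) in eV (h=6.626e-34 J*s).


E = n^2 * h^2 / (8 * m * L^2)
= 1^2 * (6.626e-34)^2 / (8 * 9.109e-31 * (7.64e-9)^2)
= 1 * 4.3904e-67 / (8 * 9.109e-31 * 5.8370e-17)
= 1.0322e-21 J
= 0.0064 eV

0.0064


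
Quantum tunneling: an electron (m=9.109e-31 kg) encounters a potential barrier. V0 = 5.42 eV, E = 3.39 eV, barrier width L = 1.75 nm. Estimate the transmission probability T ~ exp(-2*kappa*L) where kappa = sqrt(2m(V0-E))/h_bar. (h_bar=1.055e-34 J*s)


V0 - E = 2.03 eV = 3.2521e-19 J
kappa = sqrt(2 * m * (V0-E)) / h_bar
= sqrt(2 * 9.109e-31 * 3.2521e-19) / 1.055e-34
= 7.2959e+09 /m
2*kappa*L = 2 * 7.2959e+09 * 1.75e-9
= 25.5355
T = exp(-25.5355) = 8.129274e-12

8.129274e-12


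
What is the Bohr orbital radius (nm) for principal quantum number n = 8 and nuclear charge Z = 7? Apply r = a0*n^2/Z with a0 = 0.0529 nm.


r = a0 * n^2 / Z
= 0.0529 * 8^2 / 7
= 0.0529 * 64 / 7
= 0.4837 nm

0.4837


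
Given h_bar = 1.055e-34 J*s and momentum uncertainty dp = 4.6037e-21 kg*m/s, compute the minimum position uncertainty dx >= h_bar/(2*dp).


dx = h_bar / (2 * dp)
= 1.055e-34 / (2 * 4.6037e-21)
= 1.055e-34 / 9.2074e-21
= 1.1458e-14 m

1.1458e-14


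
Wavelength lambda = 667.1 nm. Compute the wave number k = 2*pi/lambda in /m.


k = 2 * pi / lambda
= 6.2832 / (667.1e-9)
= 6.2832 / 6.6710e-07
= 9.4187e+06 /m

9.4187e+06


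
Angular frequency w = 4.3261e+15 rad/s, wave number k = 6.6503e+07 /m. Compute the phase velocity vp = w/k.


vp = w / k
= 4.3261e+15 / 6.6503e+07
= 6.5051e+07 m/s

6.5051e+07


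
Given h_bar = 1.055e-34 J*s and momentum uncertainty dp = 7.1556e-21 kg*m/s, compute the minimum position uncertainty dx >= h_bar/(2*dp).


dx = h_bar / (2 * dp)
= 1.055e-34 / (2 * 7.1556e-21)
= 1.055e-34 / 1.4311e-20
= 7.3718e-15 m

7.3718e-15


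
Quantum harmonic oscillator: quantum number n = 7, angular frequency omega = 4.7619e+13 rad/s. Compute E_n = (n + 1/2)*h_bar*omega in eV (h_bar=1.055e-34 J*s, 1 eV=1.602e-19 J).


E = (n + 1/2) * h_bar * omega
= (7 + 0.5) * 1.055e-34 * 4.7619e+13
= 7.5 * 5.0238e-21
= 3.7679e-20 J
= 0.2352 eV

0.2352


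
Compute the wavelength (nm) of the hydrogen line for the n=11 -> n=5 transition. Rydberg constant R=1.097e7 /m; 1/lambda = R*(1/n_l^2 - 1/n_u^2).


1/lambda = R * (1/n_l^2 - 1/n_u^2)
= 1.097e7 * (1/5^2 - 1/11^2)
= 1.097e7 * (0.04 - 0.008264)
= 1.097e7 * 0.031736
= 3.4814e+05 /m
lambda = 1 / 3.4814e+05 = 2872.4172 nm

2872.4172


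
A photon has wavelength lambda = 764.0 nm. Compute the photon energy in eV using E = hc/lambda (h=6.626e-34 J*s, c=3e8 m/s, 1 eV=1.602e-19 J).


E = hc / lambda
= (6.626e-34)(3e8) / (764.0e-9)
= 1.9878e-25 / 7.6400e-07
= 2.6018e-19 J
Converting to eV: 2.6018e-19 / 1.602e-19
= 1.6241 eV

1.6241


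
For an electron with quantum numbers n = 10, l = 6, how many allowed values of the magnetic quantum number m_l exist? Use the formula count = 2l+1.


m_l ranges from -l to +l in integer steps
So m_l goes from -6 to +6
Count = 2l + 1 = 2*6 + 1
= 13

13


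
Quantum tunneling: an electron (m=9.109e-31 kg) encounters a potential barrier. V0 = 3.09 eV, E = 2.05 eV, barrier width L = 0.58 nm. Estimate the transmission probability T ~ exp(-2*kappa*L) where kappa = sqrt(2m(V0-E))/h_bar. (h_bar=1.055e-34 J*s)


V0 - E = 1.04 eV = 1.6661e-19 J
kappa = sqrt(2 * m * (V0-E)) / h_bar
= sqrt(2 * 9.109e-31 * 1.6661e-19) / 1.055e-34
= 5.2221e+09 /m
2*kappa*L = 2 * 5.2221e+09 * 0.58e-9
= 6.0576
T = exp(-6.0576) = 2.339905e-03

2.339905e-03


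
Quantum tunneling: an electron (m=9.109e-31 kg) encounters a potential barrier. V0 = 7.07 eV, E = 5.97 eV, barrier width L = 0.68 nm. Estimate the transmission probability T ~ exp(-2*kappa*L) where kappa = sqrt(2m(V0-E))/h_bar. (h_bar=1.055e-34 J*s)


V0 - E = 1.1 eV = 1.7622e-19 J
kappa = sqrt(2 * m * (V0-E)) / h_bar
= sqrt(2 * 9.109e-31 * 1.7622e-19) / 1.055e-34
= 5.3706e+09 /m
2*kappa*L = 2 * 5.3706e+09 * 0.68e-9
= 7.3041
T = exp(-7.3041) = 6.728009e-04

6.728009e-04


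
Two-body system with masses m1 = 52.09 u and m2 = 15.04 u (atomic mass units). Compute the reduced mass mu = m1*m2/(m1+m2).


mu = m1 * m2 / (m1 + m2)
= 52.09 * 15.04 / (52.09 + 15.04)
= 783.4336 / 67.13
= 11.6704 u

11.6704


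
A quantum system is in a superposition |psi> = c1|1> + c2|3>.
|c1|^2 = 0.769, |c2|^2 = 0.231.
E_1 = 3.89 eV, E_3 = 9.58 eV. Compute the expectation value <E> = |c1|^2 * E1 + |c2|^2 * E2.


<E> = |c1|^2 * E1 + |c2|^2 * E2
= 0.769 * 3.89 + 0.231 * 9.58
= 2.9914 + 2.213
= 5.2044 eV

5.2044


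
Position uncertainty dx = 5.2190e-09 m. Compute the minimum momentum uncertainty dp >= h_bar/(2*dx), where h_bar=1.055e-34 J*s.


dp = h_bar / (2 * dx)
= 1.055e-34 / (2 * 5.2190e-09)
= 1.055e-34 / 1.0438e-08
= 1.0107e-26 kg*m/s

1.0107e-26


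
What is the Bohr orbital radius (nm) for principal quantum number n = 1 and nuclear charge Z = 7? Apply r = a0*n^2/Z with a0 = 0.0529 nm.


r = a0 * n^2 / Z
= 0.0529 * 1^2 / 7
= 0.0529 * 1 / 7
= 0.0076 nm

0.0076


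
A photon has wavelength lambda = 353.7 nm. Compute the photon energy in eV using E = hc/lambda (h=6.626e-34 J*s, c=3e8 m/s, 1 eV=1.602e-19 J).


E = hc / lambda
= (6.626e-34)(3e8) / (353.7e-9)
= 1.9878e-25 / 3.5370e-07
= 5.6200e-19 J
Converting to eV: 5.6200e-19 / 1.602e-19
= 3.5081 eV

3.5081


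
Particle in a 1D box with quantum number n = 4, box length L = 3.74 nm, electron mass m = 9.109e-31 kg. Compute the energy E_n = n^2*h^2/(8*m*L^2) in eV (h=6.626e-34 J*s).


E = n^2 * h^2 / (8 * m * L^2)
= 4^2 * (6.626e-34)^2 / (8 * 9.109e-31 * (3.74e-9)^2)
= 16 * 4.3904e-67 / (8 * 9.109e-31 * 1.3988e-17)
= 6.8916e-20 J
= 0.4302 eV

0.4302


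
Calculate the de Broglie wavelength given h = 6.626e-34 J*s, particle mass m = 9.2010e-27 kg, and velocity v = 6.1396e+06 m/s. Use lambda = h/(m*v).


lambda = h / (m * v)
= 6.626e-34 / (9.2010e-27 * 6.1396e+06)
= 6.626e-34 / 5.6490e-20
= 1.1729e-14 m

1.1729e-14


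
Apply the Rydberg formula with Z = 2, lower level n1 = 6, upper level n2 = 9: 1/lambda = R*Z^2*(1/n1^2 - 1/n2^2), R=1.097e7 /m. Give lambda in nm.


1/lambda = R * Z^2 * (1/n1^2 - 1/n2^2)
= 1.097e7 * 2^2 * (1/6^2 - 1/9^2)
= 1.097e7 * 4 * (0.027778 - 0.012346)
= 6.7716e+05 /m
lambda = 1 / 6.7716e+05
= 1476.7548 nm

1476.7548


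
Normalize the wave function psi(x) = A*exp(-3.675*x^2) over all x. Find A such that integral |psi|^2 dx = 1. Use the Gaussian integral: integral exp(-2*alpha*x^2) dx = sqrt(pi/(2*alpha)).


integral |psi|^2 dx = A^2 * sqrt(pi/(2*alpha)) = 1
A^2 = sqrt(2*alpha/pi)
= sqrt(2 * 3.675 / pi)
= 1.529568
A = sqrt(1.529568)
= 1.2368

1.2368


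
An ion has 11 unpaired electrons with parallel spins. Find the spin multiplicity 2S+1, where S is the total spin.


Total spin S = N * (1/2) = 11 * 0.5 = 5.5
Spin multiplicity = 2S + 1
= 2 * 5.5 + 1
= 12

12


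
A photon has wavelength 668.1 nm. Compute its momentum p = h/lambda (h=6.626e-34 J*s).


p = h / lambda
= 6.626e-34 / (668.1e-9)
= 6.626e-34 / 6.6810e-07
= 9.9177e-28 kg*m/s

9.9177e-28


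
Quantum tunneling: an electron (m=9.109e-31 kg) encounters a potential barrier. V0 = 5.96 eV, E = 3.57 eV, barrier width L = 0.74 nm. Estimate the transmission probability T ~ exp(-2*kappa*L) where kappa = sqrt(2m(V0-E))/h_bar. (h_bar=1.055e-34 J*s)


V0 - E = 2.39 eV = 3.8288e-19 J
kappa = sqrt(2 * m * (V0-E)) / h_bar
= sqrt(2 * 9.109e-31 * 3.8288e-19) / 1.055e-34
= 7.9164e+09 /m
2*kappa*L = 2 * 7.9164e+09 * 0.74e-9
= 11.7163
T = exp(-11.7163) = 8.159874e-06

8.159874e-06


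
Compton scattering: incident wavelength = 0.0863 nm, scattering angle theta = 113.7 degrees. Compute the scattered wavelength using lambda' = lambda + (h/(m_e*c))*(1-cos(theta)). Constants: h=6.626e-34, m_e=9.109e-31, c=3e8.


Compton wavelength: h/(m_e*c) = 2.4247e-12 m
d_lambda = 2.4247e-12 * (1 - cos(113.7 deg))
= 2.4247e-12 * 1.401948
= 3.3993e-12 m = 0.003399 nm
lambda' = 0.0863 + 0.003399
= 0.089699 nm

0.089699


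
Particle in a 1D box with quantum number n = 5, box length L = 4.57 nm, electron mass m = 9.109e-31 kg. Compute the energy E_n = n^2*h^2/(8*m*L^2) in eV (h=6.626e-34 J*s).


E = n^2 * h^2 / (8 * m * L^2)
= 5^2 * (6.626e-34)^2 / (8 * 9.109e-31 * (4.57e-9)^2)
= 25 * 4.3904e-67 / (8 * 9.109e-31 * 2.0885e-17)
= 7.2119e-20 J
= 0.4502 eV

0.4502


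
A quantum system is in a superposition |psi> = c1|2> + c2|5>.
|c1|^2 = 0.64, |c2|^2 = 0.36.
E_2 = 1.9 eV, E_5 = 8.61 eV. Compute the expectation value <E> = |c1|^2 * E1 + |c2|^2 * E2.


<E> = |c1|^2 * E1 + |c2|^2 * E2
= 0.64 * 1.9 + 0.36 * 8.61
= 1.216 + 3.0996
= 4.3156 eV

4.3156


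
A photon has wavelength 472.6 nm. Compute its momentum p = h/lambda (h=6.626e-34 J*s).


p = h / lambda
= 6.626e-34 / (472.6e-9)
= 6.626e-34 / 4.7260e-07
= 1.4020e-27 kg*m/s

1.4020e-27


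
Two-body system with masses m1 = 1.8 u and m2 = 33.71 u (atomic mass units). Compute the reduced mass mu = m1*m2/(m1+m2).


mu = m1 * m2 / (m1 + m2)
= 1.8 * 33.71 / (1.8 + 33.71)
= 60.678 / 35.51
= 1.7088 u

1.7088


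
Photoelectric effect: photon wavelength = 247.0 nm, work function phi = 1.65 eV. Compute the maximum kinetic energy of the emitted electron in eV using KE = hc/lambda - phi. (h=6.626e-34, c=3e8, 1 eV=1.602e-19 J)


E_photon = hc / lambda
= (6.626e-34)(3e8) / (247.0e-9)
= 8.0478e-19 J
= 5.0236 eV
KE = E_photon - phi
= 5.0236 - 1.65
= 3.3736 eV

3.3736


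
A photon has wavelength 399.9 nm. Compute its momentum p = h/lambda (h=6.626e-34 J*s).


p = h / lambda
= 6.626e-34 / (399.9e-9)
= 6.626e-34 / 3.9990e-07
= 1.6569e-27 kg*m/s

1.6569e-27


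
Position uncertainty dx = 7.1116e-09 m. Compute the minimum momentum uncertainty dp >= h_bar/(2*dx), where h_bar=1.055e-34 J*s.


dp = h_bar / (2 * dx)
= 1.055e-34 / (2 * 7.1116e-09)
= 1.055e-34 / 1.4223e-08
= 7.4175e-27 kg*m/s

7.4175e-27


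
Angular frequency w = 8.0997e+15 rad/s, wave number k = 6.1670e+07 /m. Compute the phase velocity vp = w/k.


vp = w / k
= 8.0997e+15 / 6.1670e+07
= 1.3134e+08 m/s

1.3134e+08
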